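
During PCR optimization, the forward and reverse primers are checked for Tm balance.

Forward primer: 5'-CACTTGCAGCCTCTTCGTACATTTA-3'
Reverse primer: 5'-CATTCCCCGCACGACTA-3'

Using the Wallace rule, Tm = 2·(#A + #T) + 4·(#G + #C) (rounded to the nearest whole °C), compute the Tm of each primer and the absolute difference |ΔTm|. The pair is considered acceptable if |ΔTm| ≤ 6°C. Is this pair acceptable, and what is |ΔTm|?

|ΔTm| = 18°C; the pair is not acceptable.

Forward: A=5 T=9 G=3 C=8 → Tm = 2·14 + 4·11 = 72°C.
Reverse: A=4 T=3 G=2 C=8 → Tm = 2·7 + 4·10 = 54°C.
|ΔTm| = |72 − 54| = 18°C, > 6°C.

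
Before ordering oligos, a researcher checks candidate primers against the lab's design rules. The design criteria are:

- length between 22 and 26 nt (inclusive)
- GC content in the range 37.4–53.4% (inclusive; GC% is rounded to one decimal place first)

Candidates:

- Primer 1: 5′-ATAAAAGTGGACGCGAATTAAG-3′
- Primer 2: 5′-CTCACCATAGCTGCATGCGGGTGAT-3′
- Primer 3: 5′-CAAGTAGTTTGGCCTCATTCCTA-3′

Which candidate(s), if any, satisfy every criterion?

Primer 3 only.

Primer 1 (22 nt, A=10 T=4 G=6 C=2): length 22 ✓; GC 8/22 = 36.4%, outside 37.4–53.4% ✗ — fails.
Primer 2 (25 nt, A=5 T=6 G=7 C=7): length 25 ✓; GC 14/25 = 56.0%, outside 37.4–53.4% ✗ — fails.
Primer 3 (23 nt, A=5 T=8 G=4 C=6): length 23 ✓; GC 10/23 = 43.5% ✓ — passes.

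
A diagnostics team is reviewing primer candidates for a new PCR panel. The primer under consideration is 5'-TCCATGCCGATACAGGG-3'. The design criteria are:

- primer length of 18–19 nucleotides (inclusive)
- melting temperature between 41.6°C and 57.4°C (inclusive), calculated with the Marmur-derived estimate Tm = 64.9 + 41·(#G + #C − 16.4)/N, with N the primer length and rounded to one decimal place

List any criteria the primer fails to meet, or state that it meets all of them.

Base counts: A=4, T=3, G=5, C=5 (length 17).
length: length 17, outside 18–19 ✗
Tm: Tm = 64.9 + 41·(10 − 16.4)/17 = 49.5°C ✓

Fails: length.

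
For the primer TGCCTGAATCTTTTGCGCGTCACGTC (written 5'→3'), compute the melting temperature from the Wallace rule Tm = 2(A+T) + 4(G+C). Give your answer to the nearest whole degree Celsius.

80°C

Base counts: A=3, T=9, G=6, C=8 (length 26).
Tm = 2·(3+9) + 4·(6+8) = 2·12 + 4·14 = 24 + 56 = 80°C.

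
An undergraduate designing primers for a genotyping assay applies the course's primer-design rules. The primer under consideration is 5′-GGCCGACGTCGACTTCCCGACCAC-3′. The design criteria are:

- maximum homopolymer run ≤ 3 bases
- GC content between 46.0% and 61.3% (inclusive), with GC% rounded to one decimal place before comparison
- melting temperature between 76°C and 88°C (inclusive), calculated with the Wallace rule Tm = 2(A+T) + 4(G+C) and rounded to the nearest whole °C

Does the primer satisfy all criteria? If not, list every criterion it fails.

Base counts: A=4, T=3, G=6, C=11 (length 24).
homopolymer run: longest run = 3 ✓
GC content: GC 17/24 = 70.8%, outside 46.0–61.3% ✗
Tm: Tm = 2·7 + 4·17 = 82°C ✓

Fails: GC content.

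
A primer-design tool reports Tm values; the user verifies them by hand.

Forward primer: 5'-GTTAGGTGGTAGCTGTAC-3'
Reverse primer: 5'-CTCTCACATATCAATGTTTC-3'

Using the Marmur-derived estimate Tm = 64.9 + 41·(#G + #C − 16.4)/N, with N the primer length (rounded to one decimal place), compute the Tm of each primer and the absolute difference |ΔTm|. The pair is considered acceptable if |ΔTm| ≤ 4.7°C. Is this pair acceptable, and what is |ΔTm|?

|ΔTm| = 2.4°C; the pair is acceptable.

Forward: G+C = 9, N = 18 → Tm = 64.9 + 41·(9 − 16.4)/18 = 48.0°C.
Reverse: G+C = 7, N = 20 → Tm = 64.9 + 41·(7 − 16.4)/20 = 45.6°C.
|ΔTm| = |48.0 − 45.6| = 2.4°C, ≤ 4.7°C.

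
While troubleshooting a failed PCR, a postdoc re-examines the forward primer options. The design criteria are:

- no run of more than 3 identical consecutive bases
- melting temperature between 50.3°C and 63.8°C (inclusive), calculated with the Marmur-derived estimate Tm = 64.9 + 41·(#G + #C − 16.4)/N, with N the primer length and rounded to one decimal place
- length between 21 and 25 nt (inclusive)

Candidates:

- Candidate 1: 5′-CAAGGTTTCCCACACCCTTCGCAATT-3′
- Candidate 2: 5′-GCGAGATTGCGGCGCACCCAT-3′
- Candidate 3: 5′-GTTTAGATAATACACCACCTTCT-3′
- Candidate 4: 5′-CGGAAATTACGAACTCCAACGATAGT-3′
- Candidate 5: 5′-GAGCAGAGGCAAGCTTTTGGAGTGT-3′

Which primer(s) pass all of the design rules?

Candidate 1 (26 nt, A=6 T=7 G=3 C=10): longest run = 3 ✓; Tm = 64.9 + 41·(13 − 16.4)/26 = 59.5°C ✓; length 26, outside 21–25 ✗ — fails.
Candidate 2 (21 nt, A=4 T=3 G=7 C=7): longest run = 3 ✓; Tm = 64.9 + 41·(14 − 16.4)/21 = 60.2°C ✓; length 21 ✓ — passes.
Candidate 3 (23 nt, A=7 T=8 G=2 C=6): longest run = 3 ✓; Tm = 64.9 + 41·(8 − 16.4)/23 = 49.9°C, outside 50.3–63.8°C ✗; length 23 ✓ — fails.
Candidate 4 (26 nt, A=10 T=5 G=5 C=6): longest run = 3 ✓; Tm = 64.9 + 41·(11 − 16.4)/26 = 56.4°C ✓; length 26, outside 21–25 ✗ — fails.
Candidate 5 (25 nt, A=6 T=6 G=10 C=3): longest run = 4, exceeds 3 ✗; Tm = 64.9 + 41·(13 − 16.4)/25 = 59.3°C ✓; length 25 ✓ — fails.

Candidate 2 only.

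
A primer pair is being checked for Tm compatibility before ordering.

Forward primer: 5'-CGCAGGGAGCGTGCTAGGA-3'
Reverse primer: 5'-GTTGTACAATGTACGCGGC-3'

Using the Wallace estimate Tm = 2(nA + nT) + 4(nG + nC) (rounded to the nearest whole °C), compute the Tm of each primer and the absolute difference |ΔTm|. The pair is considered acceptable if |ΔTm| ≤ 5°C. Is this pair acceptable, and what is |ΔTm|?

|ΔTm| = 6°C; the pair is not acceptable.

Forward: A=4 T=2 G=9 C=4 → Tm = 2·6 + 4·13 = 64°C.
Reverse: A=4 T=5 G=6 C=4 → Tm = 2·9 + 4·10 = 58°C.
|ΔTm| = |64 − 58| = 6°C, > 5°C.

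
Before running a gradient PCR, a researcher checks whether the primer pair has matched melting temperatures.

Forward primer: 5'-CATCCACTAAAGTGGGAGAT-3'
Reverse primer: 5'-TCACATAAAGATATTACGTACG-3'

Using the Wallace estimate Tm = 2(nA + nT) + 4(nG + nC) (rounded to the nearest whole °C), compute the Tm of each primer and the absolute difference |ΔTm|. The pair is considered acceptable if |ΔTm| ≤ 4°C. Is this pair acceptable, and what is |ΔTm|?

|ΔTm| = 0°C; the pair is acceptable.

Forward: A=7 T=4 G=5 C=4 → Tm = 2·11 + 4·9 = 58°C.
Reverse: A=9 T=6 G=3 C=4 → Tm = 2·15 + 4·7 = 58°C.
|ΔTm| = |58 − 58| = 0°C, ≤ 4°C.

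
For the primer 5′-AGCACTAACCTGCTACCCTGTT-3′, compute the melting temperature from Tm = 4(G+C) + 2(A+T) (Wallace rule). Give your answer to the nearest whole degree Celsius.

66°C

Base counts: A=5, T=6, G=3, C=8 (length 22).
Tm = 2·(5+6) + 4·(3+8) = 2·11 + 4·11 = 22 + 44 = 66°C.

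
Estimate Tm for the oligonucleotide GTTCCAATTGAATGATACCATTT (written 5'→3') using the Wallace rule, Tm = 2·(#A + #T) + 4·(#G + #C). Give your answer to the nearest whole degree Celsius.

60°C

Base counts: A=7, T=9, G=3, C=4 (length 23).
Tm = 2·(7+9) + 4·(3+4) = 2·16 + 4·7 = 32 + 28 = 60°C.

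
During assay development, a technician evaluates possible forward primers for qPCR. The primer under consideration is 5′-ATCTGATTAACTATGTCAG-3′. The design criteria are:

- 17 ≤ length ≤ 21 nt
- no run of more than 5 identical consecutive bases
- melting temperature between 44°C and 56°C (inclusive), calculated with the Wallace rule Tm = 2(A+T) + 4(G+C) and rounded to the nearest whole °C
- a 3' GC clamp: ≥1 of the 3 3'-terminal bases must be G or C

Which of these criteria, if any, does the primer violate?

Base counts: A=6, T=7, G=3, C=3 (length 19).
length: length 19 ✓
homopolymer run: longest run = 2 ✓
Tm: Tm = 2·13 + 4·6 = 50°C ✓
GC clamp: 3' end CAG has 2 G/C ✓

Meets all criteria.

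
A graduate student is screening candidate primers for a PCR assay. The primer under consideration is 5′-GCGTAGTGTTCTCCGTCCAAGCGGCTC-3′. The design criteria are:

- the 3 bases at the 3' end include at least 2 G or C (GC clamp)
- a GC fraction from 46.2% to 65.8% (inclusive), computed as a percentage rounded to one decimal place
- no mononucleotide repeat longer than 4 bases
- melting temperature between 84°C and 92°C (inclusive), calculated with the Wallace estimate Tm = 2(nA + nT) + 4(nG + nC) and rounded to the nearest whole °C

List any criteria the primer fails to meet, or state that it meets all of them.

Meets all criteria.

Base counts: A=3, T=7, G=8, C=9 (length 27).
GC clamp: 3' end CTC has 2 G/C ✓
GC content: GC 17/27 = 63.0% ✓
homopolymer run: longest run = 2 ✓
Tm: Tm = 2·10 + 4·17 = 88°C ✓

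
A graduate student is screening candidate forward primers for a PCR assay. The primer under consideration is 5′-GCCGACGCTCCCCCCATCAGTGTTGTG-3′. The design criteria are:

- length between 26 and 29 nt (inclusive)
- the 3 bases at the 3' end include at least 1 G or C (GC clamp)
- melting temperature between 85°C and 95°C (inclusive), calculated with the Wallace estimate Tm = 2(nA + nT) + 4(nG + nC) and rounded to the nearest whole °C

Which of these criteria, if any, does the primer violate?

Base counts: A=3, T=6, G=7, C=11 (length 27).
length: length 27 ✓
GC clamp: 3' end GTG has 2 G/C ✓
Tm: Tm = 2·9 + 4·18 = 90°C ✓

Meets all criteria.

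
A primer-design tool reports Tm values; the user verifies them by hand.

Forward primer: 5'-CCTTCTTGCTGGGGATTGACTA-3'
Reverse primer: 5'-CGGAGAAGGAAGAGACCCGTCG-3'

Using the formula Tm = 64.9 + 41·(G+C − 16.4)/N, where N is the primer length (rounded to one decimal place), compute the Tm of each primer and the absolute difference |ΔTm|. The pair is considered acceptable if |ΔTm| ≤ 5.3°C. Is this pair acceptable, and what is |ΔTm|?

Forward: G+C = 11, N = 22 → Tm = 64.9 + 41·(11 − 16.4)/22 = 54.8°C.
Reverse: G+C = 14, N = 22 → Tm = 64.9 + 41·(14 − 16.4)/22 = 60.4°C.
|ΔTm| = |54.8 − 60.4| = 5.6°C, > 5.3°C.

|ΔTm| = 5.6°C; the pair is not acceptable.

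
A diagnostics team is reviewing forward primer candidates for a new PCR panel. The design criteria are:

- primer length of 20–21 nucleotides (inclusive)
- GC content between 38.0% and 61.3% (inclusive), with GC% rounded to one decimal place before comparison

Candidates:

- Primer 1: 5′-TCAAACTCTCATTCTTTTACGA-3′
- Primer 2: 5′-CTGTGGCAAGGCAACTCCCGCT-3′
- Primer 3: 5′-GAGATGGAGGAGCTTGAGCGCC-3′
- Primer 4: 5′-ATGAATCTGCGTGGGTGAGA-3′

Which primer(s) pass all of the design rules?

Primer 1 (22 nt, A=6 T=9 G=1 C=6): length 22, outside 20–21 ✗; GC 7/22 = 31.8%, outside 38.0–61.3% ✗ — fails.
Primer 2 (22 nt, A=4 T=4 G=6 C=8): length 22, outside 20–21 ✗; GC 14/22 = 63.6%, outside 38.0–61.3% ✗ — fails.
Primer 3 (22 nt, A=5 T=3 G=10 C=4): length 22, outside 20–21 ✗; GC 14/22 = 63.6%, outside 38.0–61.3% ✗ — fails.
Primer 4 (20 nt, A=5 T=5 G=8 C=2): length 20 ✓; GC 10/20 = 50.0% ✓ — passes.

Primer 4 only.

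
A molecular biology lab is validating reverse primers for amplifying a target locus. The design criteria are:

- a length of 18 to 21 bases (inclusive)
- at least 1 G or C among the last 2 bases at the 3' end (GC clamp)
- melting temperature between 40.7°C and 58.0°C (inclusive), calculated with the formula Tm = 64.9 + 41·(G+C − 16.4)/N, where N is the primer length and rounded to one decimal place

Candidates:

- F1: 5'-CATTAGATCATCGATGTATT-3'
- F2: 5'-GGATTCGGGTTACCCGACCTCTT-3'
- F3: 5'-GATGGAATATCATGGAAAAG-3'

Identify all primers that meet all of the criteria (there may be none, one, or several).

F1 (20 nt, A=6 T=8 G=3 C=3): length 20 ✓; 3' end TT has 0 G/C, need ≥1 ✗; Tm = 64.9 + 41·(6 − 16.4)/20 = 43.6°C ✓ — fails.
F2 (23 nt, A=3 T=7 G=6 C=7): length 23, outside 18–21 ✗; 3' end TT has 0 G/C, need ≥1 ✗; Tm = 64.9 + 41·(13 − 16.4)/23 = 58.8°C, outside 40.7–58.0°C ✗ — fails.
F3 (20 nt, A=9 T=4 G=6 C=1): length 20 ✓; 3' end AG has 1 G/C ✓; Tm = 64.9 + 41·(7 − 16.4)/20 = 45.6°C ✓ — passes.

F3 only.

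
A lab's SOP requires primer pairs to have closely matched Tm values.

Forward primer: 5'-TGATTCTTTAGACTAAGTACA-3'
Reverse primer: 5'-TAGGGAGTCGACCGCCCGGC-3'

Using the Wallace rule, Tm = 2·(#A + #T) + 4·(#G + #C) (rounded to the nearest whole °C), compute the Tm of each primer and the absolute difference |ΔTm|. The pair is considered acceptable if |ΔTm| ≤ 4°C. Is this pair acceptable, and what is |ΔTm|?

|ΔTm| = 16°C; the pair is not acceptable.

Forward: A=7 T=8 G=3 C=3 → Tm = 2·15 + 4·6 = 54°C.
Reverse: A=3 T=2 G=8 C=7 → Tm = 2·5 + 4·15 = 70°C.
|ΔTm| = |54 − 70| = 16°C, > 4°C.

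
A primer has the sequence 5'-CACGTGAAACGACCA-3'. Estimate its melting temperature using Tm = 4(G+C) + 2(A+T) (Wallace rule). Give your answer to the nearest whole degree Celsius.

Base counts: A=6, T=1, G=3, C=5 (length 15).
Tm = 2·(6+1) + 4·(3+5) = 2·7 + 4·8 = 14 + 32 = 46°C.

46°C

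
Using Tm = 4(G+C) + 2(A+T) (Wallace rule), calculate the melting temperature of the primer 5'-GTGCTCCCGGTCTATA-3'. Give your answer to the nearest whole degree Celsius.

Base counts: A=2, T=5, G=4, C=5 (length 16).
Tm = 2·(2+5) + 4·(4+5) = 2·7 + 4·9 = 14 + 36 = 50°C.

50°C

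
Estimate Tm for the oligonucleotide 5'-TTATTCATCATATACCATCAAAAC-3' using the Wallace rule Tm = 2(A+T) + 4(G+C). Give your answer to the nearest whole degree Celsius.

Base counts: A=10, T=8, G=0, C=6 (length 24).
Tm = 2·(10+8) + 4·(0+6) = 2·18 + 4·6 = 36 + 24 = 60°C.

60°C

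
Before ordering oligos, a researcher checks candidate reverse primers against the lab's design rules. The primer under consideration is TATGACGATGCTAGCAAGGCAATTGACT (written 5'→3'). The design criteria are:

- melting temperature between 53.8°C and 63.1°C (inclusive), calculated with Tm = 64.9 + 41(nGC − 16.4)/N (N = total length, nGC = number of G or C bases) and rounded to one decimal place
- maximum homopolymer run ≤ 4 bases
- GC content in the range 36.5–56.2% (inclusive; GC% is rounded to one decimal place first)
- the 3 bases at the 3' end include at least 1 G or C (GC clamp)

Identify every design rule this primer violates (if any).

Meets all criteria.

Base counts: A=9, T=7, G=7, C=5 (length 28).
Tm: Tm = 64.9 + 41·(12 − 16.4)/28 = 58.5°C ✓
homopolymer run: longest run = 2 ✓
GC content: GC 12/28 = 42.9% ✓
GC clamp: 3' end ACT has 1 G/C ✓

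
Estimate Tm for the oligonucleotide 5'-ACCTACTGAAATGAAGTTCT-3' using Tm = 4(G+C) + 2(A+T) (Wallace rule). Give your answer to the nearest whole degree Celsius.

Base counts: A=7, T=6, G=3, C=4 (length 20).
Tm = 2·(7+6) + 4·(3+4) = 2·13 + 4·7 = 26 + 28 = 54°C.

54°C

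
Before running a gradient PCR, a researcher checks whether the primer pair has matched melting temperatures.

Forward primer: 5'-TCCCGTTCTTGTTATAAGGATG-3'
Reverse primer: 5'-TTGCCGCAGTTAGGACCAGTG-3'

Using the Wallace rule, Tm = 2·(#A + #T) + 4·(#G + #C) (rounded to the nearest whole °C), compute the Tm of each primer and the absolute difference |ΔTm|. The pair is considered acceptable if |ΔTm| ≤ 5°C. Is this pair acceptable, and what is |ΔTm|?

Forward: A=4 T=9 G=5 C=4 → Tm = 2·13 + 4·9 = 62°C.
Reverse: A=4 T=5 G=7 C=5 → Tm = 2·9 + 4·12 = 66°C.
|ΔTm| = |62 − 66| = 4°C, ≤ 5°C.

|ΔTm| = 4°C; the pair is acceptable.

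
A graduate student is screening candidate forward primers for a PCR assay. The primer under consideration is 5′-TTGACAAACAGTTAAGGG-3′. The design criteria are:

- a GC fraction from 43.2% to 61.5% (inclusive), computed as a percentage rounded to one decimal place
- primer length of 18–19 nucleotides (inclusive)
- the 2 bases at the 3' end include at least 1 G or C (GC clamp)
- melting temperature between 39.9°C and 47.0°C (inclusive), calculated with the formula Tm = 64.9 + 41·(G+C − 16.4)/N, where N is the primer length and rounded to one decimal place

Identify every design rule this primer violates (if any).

Fails: GC content.

Base counts: A=7, T=4, G=5, C=2 (length 18).
GC content: GC 7/18 = 38.9%, outside 43.2–61.5% ✗
length: length 18 ✓
GC clamp: 3' end GG has 2 G/C ✓
Tm: Tm = 64.9 + 41·(7 − 16.4)/18 = 43.5°C ✓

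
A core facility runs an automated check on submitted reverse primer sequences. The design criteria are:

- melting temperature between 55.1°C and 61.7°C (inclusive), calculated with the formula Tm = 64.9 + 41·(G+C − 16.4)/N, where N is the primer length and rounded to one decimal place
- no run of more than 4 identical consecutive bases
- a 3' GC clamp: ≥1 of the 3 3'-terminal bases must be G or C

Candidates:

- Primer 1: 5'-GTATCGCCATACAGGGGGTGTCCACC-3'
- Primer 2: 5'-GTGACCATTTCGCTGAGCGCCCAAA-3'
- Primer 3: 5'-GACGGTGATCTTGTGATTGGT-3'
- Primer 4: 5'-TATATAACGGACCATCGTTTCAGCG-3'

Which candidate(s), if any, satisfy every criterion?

Primer 1 (26 nt, A=5 T=5 G=8 C=8): Tm = 64.9 + 41·(16 − 16.4)/26 = 64.3°C, outside 55.1–61.7°C ✗; longest run = 5, exceeds 4 ✗; 3' end ACC has 2 G/C ✓ — fails.
Primer 2 (25 nt, A=6 T=5 G=6 C=8): Tm = 64.9 + 41·(14 − 16.4)/25 = 61.0°C ✓; longest run = 3 ✓; 3' end AAA has 0 G/C, need ≥1 ✗ — fails.
Primer 3 (21 nt, A=3 T=8 G=8 C=2): Tm = 64.9 + 41·(10 − 16.4)/21 = 52.4°C, outside 55.1–61.7°C ✗; longest run = 2 ✓; 3' end GGT has 2 G/C ✓ — fails.
Primer 4 (25 nt, A=7 T=7 G=5 C=6): Tm = 64.9 + 41·(11 − 16.4)/25 = 56.0°C ✓; longest run = 3 ✓; 3' end GCG has 3 G/C ✓ — passes.

Primer 4 only.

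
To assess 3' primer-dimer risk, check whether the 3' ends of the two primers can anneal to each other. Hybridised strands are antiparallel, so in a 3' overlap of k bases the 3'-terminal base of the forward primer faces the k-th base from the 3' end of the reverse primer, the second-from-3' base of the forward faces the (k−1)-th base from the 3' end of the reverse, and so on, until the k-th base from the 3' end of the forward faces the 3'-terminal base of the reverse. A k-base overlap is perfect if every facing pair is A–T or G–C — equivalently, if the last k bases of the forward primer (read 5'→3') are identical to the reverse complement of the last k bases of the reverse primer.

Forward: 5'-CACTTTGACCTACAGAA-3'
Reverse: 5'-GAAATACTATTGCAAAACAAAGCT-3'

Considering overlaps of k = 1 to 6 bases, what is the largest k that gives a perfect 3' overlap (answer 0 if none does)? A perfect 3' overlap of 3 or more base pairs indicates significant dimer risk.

Longest perfect overlap: 1 complementary base pair; below the dimer-risk threshold (threshold 3).

Last 6 bases (5'→3') — forward …ACAGAA, reverse …AAAGCT.
Reverse complement of the reverse primer's last 6 bases: AGCTTT; its first k bases are the reverse complement of the reverse primer's last k bases, so a perfect k-base overlap needs the forward primer's last k bases to equal them.
Comparing (forward last k vs required): k=1: A vs A ✓; k=2: AA vs AG ✗; k=3: GAA vs AGC ✗; k=4: AGAA vs AGCT ✗; k=5: CAGAA vs AGCTT ✗; k=6: ACAGAA vs AGCTTT ✗.
Only k = 1 is perfect, so the longest perfect 3' overlap is 1.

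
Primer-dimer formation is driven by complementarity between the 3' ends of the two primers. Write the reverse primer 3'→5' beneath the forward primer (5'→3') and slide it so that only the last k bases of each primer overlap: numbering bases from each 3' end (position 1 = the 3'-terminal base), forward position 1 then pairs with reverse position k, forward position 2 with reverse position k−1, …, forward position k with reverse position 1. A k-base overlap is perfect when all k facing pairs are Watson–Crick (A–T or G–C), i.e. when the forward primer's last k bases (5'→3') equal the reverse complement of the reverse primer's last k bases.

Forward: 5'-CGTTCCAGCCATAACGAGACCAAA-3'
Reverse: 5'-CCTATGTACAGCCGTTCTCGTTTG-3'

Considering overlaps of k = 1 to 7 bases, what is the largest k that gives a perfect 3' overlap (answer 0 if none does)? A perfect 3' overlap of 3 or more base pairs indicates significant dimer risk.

Longest perfect overlap: 4 complementary base pairs; significant dimer risk (threshold 3).

Last 7 bases (5'→3') — forward …GACCAAA, reverse …TCGTTTG.
Reverse complement of the reverse primer's last 7 bases: CAAACGA; its first k bases are the reverse complement of the reverse primer's last k bases, so a perfect k-base overlap needs the forward primer's last k bases to equal them.
Comparing (forward last k vs required): k=1: A vs C ✗; k=2: AA vs CA ✗; k=3: AAA vs CAA ✗; k=4: CAAA vs CAAA ✓; k=5: CCAAA vs CAAAC ✗; k=6: ACCAAA vs CAAACG ✗; k=7: GACCAAA vs CAAACGA ✗.
Only k = 4 is perfect, so the longest perfect 3' overlap is 4.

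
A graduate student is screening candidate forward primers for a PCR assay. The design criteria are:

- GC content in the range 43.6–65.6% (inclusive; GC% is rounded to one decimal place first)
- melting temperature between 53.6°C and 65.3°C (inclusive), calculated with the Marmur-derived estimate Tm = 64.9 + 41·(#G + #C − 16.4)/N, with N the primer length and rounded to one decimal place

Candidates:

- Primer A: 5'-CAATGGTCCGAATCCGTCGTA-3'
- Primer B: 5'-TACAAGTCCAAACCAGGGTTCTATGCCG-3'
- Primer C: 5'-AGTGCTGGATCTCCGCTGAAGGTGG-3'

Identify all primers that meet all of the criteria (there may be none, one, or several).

Primer A (21 nt, A=5 T=5 G=5 C=6): GC 11/21 = 52.4% ✓; Tm = 64.9 + 41·(11 − 16.4)/21 = 54.4°C ✓ — passes.
Primer B (28 nt, A=8 T=6 G=6 C=8): GC 14/28 = 50.0% ✓; Tm = 64.9 + 41·(14 − 16.4)/28 = 61.4°C ✓ — passes.
Primer C (25 nt, A=4 T=6 G=10 C=5): GC 15/25 = 60.0% ✓; Tm = 64.9 + 41·(15 − 16.4)/25 = 62.6°C ✓ — passes.

Primer A, Primer B and Primer C.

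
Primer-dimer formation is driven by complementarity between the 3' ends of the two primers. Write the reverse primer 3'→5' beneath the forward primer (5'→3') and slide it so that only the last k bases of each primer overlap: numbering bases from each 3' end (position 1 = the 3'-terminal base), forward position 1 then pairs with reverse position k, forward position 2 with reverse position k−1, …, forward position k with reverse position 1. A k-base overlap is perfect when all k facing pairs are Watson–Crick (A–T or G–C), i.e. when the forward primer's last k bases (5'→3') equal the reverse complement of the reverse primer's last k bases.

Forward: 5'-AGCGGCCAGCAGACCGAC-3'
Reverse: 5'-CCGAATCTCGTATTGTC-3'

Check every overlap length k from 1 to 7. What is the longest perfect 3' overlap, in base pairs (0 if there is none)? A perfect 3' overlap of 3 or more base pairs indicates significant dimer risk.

Longest perfect overlap: 3 complementary base pairs; significant dimer risk (threshold 3).

Last 7 bases (5'→3') — forward …GACCGAC, reverse …TATTGTC.
Reverse complement of the reverse primer's last 7 bases: GACAATA; its first k bases are the reverse complement of the reverse primer's last k bases, so a perfect k-base overlap needs the forward primer's last k bases to equal them.
Comparing (forward last k vs required): k=1: C vs G ✗; k=2: AC vs GA ✗; k=3: GAC vs GAC ✓; k=4: CGAC vs GACA ✗; k=5: CCGAC vs GACAA ✗; k=6: ACCGAC vs GACAAT ✗; k=7: GACCGAC vs GACAATA ✗.
Only k = 3 is perfect, so the longest perfect 3' overlap is 3.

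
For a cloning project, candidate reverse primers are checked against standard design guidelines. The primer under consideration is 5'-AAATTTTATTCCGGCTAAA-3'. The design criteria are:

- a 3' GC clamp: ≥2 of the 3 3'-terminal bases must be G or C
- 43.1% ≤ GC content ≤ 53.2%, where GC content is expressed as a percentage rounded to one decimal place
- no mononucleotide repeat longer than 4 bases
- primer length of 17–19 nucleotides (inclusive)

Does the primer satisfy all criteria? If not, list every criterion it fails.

Fails: GC clamp, GC content.

Base counts: A=7, T=7, G=2, C=3 (length 19).
GC clamp: 3' end AAA has 0 G/C, need ≥2 ✗
GC content: GC 5/19 = 26.3%, outside 43.1–53.2% ✗
homopolymer run: longest run = 4 ✓
length: length 19 ✓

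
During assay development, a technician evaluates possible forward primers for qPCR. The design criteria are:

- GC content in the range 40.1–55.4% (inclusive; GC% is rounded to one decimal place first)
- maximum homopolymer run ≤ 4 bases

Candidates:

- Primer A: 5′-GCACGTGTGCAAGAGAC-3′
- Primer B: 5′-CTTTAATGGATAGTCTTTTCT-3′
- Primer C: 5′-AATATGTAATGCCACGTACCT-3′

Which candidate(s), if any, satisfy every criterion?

Primer A (17 nt, A=5 T=2 G=6 C=4): GC 10/17 = 58.8%, outside 40.1–55.4% ✗; longest run = 2 ✓ — fails.
Primer B (21 nt, A=4 T=11 G=3 C=3): GC 6/21 = 28.6%, outside 40.1–55.4% ✗; longest run = 4 ✓ — fails.
Primer C (21 nt, A=7 T=6 G=3 C=5): GC 8/21 = 38.1%, outside 40.1–55.4% ✗; longest run = 2 ✓ — fails.

None of the candidates satisfy all criteria.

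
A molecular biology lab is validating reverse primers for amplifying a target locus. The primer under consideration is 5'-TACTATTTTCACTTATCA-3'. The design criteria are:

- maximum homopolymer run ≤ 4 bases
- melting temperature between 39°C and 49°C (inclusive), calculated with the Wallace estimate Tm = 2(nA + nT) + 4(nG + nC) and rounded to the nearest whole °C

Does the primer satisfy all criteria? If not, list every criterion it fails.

Base counts: A=5, T=9, G=0, C=4 (length 18).
homopolymer run: longest run = 4 ✓
Tm: Tm = 2·14 + 4·4 = 44°C ✓

Meets all criteria.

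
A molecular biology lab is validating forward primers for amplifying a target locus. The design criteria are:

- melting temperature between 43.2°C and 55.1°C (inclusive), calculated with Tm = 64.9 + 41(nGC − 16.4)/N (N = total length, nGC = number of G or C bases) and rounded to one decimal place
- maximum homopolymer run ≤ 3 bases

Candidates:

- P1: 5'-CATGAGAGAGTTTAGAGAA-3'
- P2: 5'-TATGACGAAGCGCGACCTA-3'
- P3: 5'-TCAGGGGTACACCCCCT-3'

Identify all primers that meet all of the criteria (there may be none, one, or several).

P1 and P2.

P1 (19 nt, A=8 T=4 G=6 C=1): Tm = 64.9 + 41·(7 − 16.4)/19 = 44.6°C ✓; longest run = 3 ✓ — passes.
P2 (19 nt, A=6 T=3 G=5 C=5): Tm = 64.9 + 41·(10 − 16.4)/19 = 51.1°C ✓; longest run = 2 ✓ — passes.
P3 (17 nt, A=3 T=3 G=4 C=7): Tm = 64.9 + 41·(11 − 16.4)/17 = 51.9°C ✓; longest run = 5, exceeds 3 ✗ — fails.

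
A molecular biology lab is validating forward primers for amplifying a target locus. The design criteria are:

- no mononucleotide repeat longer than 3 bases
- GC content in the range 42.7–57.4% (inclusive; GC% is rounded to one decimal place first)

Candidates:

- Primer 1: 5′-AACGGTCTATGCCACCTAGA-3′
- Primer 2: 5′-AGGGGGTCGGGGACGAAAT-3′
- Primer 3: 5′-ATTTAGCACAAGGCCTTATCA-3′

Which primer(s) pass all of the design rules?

Primer 1 only.

Primer 1 (20 nt, A=6 T=4 G=4 C=6): longest run = 2 ✓; GC 10/20 = 50.0% ✓ — passes.
Primer 2 (19 nt, A=5 T=2 G=10 C=2): longest run = 5, exceeds 3 ✗; GC 12/19 = 63.2%, outside 42.7–57.4% ✗ — fails.
Primer 3 (21 nt, A=7 T=6 G=3 C=5): longest run = 3 ✓; GC 8/21 = 38.1%, outside 42.7–57.4% ✗ — fails.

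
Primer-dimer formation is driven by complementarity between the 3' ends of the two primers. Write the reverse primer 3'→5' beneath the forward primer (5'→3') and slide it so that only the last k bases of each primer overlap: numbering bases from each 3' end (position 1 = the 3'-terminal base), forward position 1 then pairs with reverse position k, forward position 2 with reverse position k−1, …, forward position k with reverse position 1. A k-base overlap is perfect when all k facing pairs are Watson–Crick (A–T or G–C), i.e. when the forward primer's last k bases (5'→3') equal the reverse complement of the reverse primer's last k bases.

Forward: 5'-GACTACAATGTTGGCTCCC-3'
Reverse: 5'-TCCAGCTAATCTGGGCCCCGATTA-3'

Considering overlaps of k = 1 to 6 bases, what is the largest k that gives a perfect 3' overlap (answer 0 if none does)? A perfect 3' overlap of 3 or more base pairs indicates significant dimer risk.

Longest perfect overlap: 0 complementary base pairs; below the dimer-risk threshold (threshold 3).

Last 6 bases (5'→3') — forward …GCTCCC, reverse …CGATTA.
Reverse complement of the reverse primer's last 6 bases: TAATCG; its first k bases are the reverse complement of the reverse primer's last k bases, so a perfect k-base overlap needs the forward primer's last k bases to equal them.
Comparing (forward last k vs required): k=1: C vs T ✗; k=2: CC vs TA ✗; k=3: CCC vs TAA ✗; k=4: TCCC vs TAAT ✗; k=5: CTCCC vs TAATC ✗; k=6: GCTCCC vs TAATCG ✗.
No overlap length from 1 to 6 is perfect, so the longest perfect 3' overlap is 0.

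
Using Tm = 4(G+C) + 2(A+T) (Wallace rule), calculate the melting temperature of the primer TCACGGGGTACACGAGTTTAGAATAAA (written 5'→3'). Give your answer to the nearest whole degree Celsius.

Base counts: A=10, T=6, G=7, C=4 (length 27).
Tm = 2·(10+6) + 4·(7+4) = 2·16 + 4·11 = 32 + 44 = 76°C.

76°C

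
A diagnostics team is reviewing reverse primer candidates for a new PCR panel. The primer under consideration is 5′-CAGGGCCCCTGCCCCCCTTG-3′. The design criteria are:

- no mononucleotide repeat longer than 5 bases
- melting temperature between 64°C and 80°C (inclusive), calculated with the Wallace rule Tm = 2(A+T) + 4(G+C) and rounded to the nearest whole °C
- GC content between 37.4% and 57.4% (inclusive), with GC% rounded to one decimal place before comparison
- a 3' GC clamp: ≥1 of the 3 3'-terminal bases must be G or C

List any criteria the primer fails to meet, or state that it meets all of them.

Fails: homopolymer run, GC content.

Base counts: A=1, T=3, G=5, C=11 (length 20).
homopolymer run: longest run = 6, exceeds 5 ✗
Tm: Tm = 2·4 + 4·16 = 72°C ✓
GC content: GC 16/20 = 80.0%, outside 37.4–57.4% ✗
GC clamp: 3' end TTG has 1 G/C ✓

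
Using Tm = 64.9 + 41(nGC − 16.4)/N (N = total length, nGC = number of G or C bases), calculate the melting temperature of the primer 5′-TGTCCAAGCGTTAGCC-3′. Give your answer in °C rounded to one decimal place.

45.9°C

Base counts: A=3, T=4, G=4, C=5; G+C = 9, N = 16.
Tm = 64.9 + 41·(9 − 16.4)/16 = 64.9 + -303.40/16 = 45.9°C.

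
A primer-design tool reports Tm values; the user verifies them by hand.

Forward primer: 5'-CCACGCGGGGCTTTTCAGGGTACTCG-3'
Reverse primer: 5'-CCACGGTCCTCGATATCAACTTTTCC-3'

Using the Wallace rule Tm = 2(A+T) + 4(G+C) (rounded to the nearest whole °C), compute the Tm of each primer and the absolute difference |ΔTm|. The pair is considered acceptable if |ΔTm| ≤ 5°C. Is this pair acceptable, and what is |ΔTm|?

|ΔTm| = 8°C; the pair is not acceptable.

Forward: A=3 T=6 G=9 C=8 → Tm = 2·9 + 4·17 = 86°C.
Reverse: A=5 T=8 G=3 C=10 → Tm = 2·13 + 4·13 = 78°C.
|ΔTm| = |86 − 78| = 8°C, > 5°C.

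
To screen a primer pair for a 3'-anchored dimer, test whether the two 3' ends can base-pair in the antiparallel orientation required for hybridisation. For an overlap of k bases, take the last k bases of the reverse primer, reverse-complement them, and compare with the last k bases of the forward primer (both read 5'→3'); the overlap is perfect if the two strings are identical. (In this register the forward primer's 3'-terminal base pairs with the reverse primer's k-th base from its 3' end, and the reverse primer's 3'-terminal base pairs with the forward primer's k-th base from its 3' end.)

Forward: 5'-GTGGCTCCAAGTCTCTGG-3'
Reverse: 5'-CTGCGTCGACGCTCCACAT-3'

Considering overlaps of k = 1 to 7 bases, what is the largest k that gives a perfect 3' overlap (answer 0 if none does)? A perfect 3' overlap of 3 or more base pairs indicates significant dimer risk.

Longest perfect overlap: 0 complementary base pairs; below the dimer-risk threshold (threshold 3).

Last 7 bases (5'→3') — forward …TCTCTGG, reverse …TCCACAT.
Reverse complement of the reverse primer's last 7 bases: ATGTGGA; its first k bases are the reverse complement of the reverse primer's last k bases, so a perfect k-base overlap needs the forward primer's last k bases to equal them.
Comparing (forward last k vs required): k=1: G vs A ✗; k=2: GG vs AT ✗; k=3: TGG vs ATG ✗; k=4: CTGG vs ATGT ✗; k=5: TCTGG vs ATGTG ✗; k=6: CTCTGG vs ATGTGG ✗; k=7: TCTCTGG vs ATGTGGA ✗.
No overlap length from 1 to 7 is perfect, so the longest perfect 3' overlap is 0.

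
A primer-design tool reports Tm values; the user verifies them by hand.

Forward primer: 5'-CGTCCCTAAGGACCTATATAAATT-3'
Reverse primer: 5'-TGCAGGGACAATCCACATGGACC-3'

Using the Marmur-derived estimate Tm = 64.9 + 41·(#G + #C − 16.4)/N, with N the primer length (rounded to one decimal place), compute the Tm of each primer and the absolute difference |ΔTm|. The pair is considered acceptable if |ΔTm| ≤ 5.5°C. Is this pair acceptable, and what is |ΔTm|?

|ΔTm| = 6.5°C; the pair is not acceptable.

Forward: G+C = 9, N = 24 → Tm = 64.9 + 41·(9 − 16.4)/24 = 52.3°C.
Reverse: G+C = 13, N = 23 → Tm = 64.9 + 41·(13 − 16.4)/23 = 58.8°C.
|ΔTm| = |52.3 − 58.8| = 6.5°C, > 5.5°C.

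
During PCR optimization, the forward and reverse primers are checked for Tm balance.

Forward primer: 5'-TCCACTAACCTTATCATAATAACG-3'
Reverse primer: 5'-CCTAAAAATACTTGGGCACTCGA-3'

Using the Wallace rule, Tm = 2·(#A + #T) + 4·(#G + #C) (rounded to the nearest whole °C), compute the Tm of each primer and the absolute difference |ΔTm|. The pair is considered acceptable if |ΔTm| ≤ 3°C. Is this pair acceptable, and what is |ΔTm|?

|ΔTm| = 2°C; the pair is acceptable.

Forward: A=9 T=7 G=1 C=7 → Tm = 2·16 + 4·8 = 64°C.
Reverse: A=8 T=5 G=4 C=6 → Tm = 2·13 + 4·10 = 66°C.
|ΔTm| = |64 − 66| = 2°C, ≤ 3°C.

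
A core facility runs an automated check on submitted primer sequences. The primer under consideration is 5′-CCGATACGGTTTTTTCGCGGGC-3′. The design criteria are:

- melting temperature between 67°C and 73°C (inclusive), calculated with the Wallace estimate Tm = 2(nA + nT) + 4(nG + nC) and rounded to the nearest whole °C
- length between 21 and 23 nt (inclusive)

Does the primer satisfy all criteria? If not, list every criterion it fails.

Meets all criteria.

Base counts: A=2, T=7, G=7, C=6 (length 22).
Tm: Tm = 2·9 + 4·13 = 70°C ✓
length: length 22 ✓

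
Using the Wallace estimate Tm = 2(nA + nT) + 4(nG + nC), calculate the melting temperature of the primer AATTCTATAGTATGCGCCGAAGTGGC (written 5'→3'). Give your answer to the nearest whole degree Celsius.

Base counts: A=7, T=7, G=7, C=5 (length 26).
Tm = 2·(7+7) + 4·(7+5) = 2·14 + 4·12 = 28 + 48 = 76°C.

76°C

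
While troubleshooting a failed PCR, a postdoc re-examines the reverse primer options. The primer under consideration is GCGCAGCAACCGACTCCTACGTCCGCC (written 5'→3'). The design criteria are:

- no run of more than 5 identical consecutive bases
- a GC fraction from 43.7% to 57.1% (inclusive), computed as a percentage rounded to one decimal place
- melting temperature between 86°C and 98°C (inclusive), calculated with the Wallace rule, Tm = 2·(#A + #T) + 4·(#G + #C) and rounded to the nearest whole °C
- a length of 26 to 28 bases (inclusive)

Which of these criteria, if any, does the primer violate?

Base counts: A=5, T=3, G=6, C=13 (length 27).
homopolymer run: longest run = 2 ✓
GC content: GC 19/27 = 70.4%, outside 43.7–57.1% ✗
Tm: Tm = 2·8 + 4·19 = 92°C ✓
length: length 27 ✓

Fails: GC content.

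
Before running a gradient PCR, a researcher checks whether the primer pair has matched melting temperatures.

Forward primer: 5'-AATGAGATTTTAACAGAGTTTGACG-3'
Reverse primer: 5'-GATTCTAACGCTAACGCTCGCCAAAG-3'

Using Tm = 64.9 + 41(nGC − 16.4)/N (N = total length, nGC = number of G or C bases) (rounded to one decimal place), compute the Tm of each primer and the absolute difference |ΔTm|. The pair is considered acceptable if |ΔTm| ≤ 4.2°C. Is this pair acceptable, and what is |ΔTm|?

Forward: G+C = 8, N = 25 → Tm = 64.9 + 41·(8 − 16.4)/25 = 51.1°C.
Reverse: G+C = 13, N = 26 → Tm = 64.9 + 41·(13 − 16.4)/26 = 59.5°C.
|ΔTm| = |51.1 − 59.5| = 8.4°C, > 4.2°C.

|ΔTm| = 8.4°C; the pair is not acceptable.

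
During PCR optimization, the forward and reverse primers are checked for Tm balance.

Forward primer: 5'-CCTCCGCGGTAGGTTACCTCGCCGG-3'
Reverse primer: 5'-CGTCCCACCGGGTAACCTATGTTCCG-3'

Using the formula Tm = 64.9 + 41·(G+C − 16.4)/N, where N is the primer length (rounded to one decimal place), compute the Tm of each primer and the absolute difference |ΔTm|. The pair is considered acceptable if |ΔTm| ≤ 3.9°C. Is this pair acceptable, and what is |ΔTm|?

Forward: G+C = 18, N = 25 → Tm = 64.9 + 41·(18 − 16.4)/25 = 67.5°C.
Reverse: G+C = 16, N = 26 → Tm = 64.9 + 41·(16 − 16.4)/26 = 64.3°C.
|ΔTm| = |67.5 − 64.3| = 3.2°C, ≤ 3.9°C.

|ΔTm| = 3.2°C; the pair is acceptable.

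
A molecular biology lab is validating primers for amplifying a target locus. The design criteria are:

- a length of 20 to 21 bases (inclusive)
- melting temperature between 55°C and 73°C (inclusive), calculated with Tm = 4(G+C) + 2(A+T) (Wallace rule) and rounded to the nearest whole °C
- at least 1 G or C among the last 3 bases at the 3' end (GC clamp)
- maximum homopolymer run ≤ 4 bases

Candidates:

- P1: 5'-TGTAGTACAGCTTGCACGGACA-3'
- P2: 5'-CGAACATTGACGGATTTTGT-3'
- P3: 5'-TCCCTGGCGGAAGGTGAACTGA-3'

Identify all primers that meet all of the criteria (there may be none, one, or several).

P1 (22 nt, A=6 T=5 G=6 C=5): length 22, outside 20–21 ✗; Tm = 2·11 + 4·11 = 66°C ✓; 3' end ACA has 1 G/C ✓; longest run = 2 ✓ — fails.
P2 (20 nt, A=5 T=7 G=5 C=3): length 20 ✓; Tm = 2·12 + 4·8 = 56°C ✓; 3' end TGT has 1 G/C ✓; longest run = 4 ✓ — passes.
P3 (22 nt, A=5 T=4 G=8 C=5): length 22, outside 20–21 ✗; Tm = 2·9 + 4·13 = 70°C ✓; 3' end TGA has 1 G/C ✓; longest run = 3 ✓ — fails.

P2 only.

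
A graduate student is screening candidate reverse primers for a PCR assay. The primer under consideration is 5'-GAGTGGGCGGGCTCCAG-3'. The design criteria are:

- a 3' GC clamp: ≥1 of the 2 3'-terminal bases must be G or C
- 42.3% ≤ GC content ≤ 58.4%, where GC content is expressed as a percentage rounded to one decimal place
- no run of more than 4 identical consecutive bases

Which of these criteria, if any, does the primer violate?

Fails: GC content.

Base counts: A=2, T=2, G=9, C=4 (length 17).
GC clamp: 3' end AG has 1 G/C ✓
GC content: GC 13/17 = 76.5%, outside 42.3–58.4% ✗
homopolymer run: longest run = 3 ✓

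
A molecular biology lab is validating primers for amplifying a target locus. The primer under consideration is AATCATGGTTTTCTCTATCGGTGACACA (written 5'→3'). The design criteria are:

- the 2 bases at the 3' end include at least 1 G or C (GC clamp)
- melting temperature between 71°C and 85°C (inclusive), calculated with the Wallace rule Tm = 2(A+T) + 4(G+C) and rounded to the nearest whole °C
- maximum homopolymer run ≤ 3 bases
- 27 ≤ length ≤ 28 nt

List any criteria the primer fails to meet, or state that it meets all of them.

Fails: homopolymer run.

Base counts: A=7, T=10, G=5, C=6 (length 28).
GC clamp: 3' end CA has 1 G/C ✓
Tm: Tm = 2·17 + 4·11 = 78°C ✓
homopolymer run: longest run = 4, exceeds 3 ✗
length: length 28 ✓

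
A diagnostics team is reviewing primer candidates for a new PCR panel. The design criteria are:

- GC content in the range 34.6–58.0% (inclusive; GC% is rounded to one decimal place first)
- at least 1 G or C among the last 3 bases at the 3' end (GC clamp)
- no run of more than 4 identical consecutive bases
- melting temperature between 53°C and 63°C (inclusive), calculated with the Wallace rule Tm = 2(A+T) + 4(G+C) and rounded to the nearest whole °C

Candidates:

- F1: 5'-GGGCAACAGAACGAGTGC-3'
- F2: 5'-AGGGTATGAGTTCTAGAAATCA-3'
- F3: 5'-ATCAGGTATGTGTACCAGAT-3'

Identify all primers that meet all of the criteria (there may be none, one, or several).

F2 and F3.

F1 (18 nt, A=6 T=1 G=7 C=4): GC 11/18 = 61.1%, outside 34.6–58.0% ✗; 3' end TGC has 2 G/C ✓; longest run = 3 ✓; Tm = 2·7 + 4·11 = 58°C ✓ — fails.
F2 (22 nt, A=8 T=6 G=6 C=2): GC 8/22 = 36.4% ✓; 3' end TCA has 1 G/C ✓; longest run = 3 ✓; Tm = 2·14 + 4·8 = 60°C ✓ — passes.
F3 (20 nt, A=6 T=6 G=5 C=3): GC 8/20 = 40.0% ✓; 3' end GAT has 1 G/C ✓; longest run = 2 ✓; Tm = 2·12 + 4·8 = 56°C ✓ — passes.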